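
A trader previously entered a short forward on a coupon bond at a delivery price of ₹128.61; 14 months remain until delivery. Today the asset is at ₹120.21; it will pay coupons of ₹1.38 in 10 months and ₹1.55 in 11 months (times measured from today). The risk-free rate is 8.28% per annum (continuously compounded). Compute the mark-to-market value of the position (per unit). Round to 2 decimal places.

PV(remaining coupons) I = 1.38·e^(−0.0828·10/12) + 1.55·e^(−0.0828·11/12) = 2.7247
Current forward F = (S − I)·e^(rT) = (120.21 − 2.7247)·e^(0.0828·14/12) = 117.4853 × 1.101420 = 129.4007
Value (long) = (F − K)·e^(−rT) = (129.4007 − 128.61) × 0.907919 = 0.7179
Short position value = −(long value) = -₹0.72

-₹0.72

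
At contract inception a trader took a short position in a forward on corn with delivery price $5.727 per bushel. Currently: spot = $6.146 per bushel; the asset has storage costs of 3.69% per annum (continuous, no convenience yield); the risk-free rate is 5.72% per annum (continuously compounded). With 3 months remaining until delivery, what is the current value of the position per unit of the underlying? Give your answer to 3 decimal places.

-$0.557 per bushel

Current fair forward for the remaining 3 months: F = S·e^((r + u)·T), (r + u) = 0.0572 + 0.0369 = 0.0941
F = 6.146 · e^(0.0941 × 3/12) = 6.146 × 1.023804 = 6.2923
Value of long forward = (F − K)·e^(−rT) = (6.2923 − 5.727) · e^(−0.0572·3/12)
= 0.5653 × 0.985802 = 0.557
Short position value = −(long value) = -$0.557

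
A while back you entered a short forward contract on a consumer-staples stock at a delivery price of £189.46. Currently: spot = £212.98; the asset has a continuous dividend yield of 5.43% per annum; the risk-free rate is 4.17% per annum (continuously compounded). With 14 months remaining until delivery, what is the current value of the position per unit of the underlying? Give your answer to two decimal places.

-£19.44

Current fair forward for the remaining 14 months: F = S·e^((r − q)·T), (r − q) = 0.0417 − 0.0543 = -0.0126
F = 212.98 · e^(-0.0126 × 14/12) = 212.98 × 0.985408 = 209.8722
Value of long forward = (F − K)·e^(−rT) = (209.8722 − 189.46) · e^(−0.0417·14/12)
= 20.4122 × 0.952514 = 19.44
Short position value = −(long value) = -£19.44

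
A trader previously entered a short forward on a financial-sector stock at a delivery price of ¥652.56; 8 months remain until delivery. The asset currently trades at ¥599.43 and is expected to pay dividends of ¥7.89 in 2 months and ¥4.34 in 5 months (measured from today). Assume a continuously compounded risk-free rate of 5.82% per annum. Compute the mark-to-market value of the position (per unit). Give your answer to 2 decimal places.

¥40.35

PV(remaining dividends) I = 7.89·e^(−0.0582·2/12) + 4.34·e^(−0.0582·5/12) = 12.0499
Current forward F = (S − I)·e^(rT) = (599.43 − 12.0499)·e^(0.0582·8/12) = 587.3801 × 1.039563 = 610.6186
Value (long) = (F − K)·e^(−rT) = (610.6186 − 652.56) × 0.961943 = -40.3452
Short position value = −(long value) = ¥40.35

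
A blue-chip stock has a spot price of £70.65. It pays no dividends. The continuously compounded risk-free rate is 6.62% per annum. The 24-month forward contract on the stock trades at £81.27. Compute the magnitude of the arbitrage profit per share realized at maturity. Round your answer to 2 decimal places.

£0.62 per share

Fair forward: F* = S·e^(carry·T), with carry = r = 0.0662
F* = 70.65 · e^(0.0662 × 24/12) = 70.65 · e^0.132400 = 70.65 × 1.141565 = £80.6516
Market £81.27 > fair £80.6516: forward overpriced → cash-and-carry (buy spot, short the forward).
At maturity, profit = |F_mkt − F*| = |81.27 − 80.6516| = £0.62 per share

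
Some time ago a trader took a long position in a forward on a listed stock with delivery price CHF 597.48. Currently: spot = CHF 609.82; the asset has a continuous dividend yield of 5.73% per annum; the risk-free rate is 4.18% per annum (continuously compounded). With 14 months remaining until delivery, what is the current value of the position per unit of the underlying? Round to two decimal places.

Current fair forward for the remaining 14 months: F = S·e^((r − q)·T), (r − q) = 0.0418 − 0.0573 = -0.0155
F = 609.82 · e^(-0.0155 × 14/12) = 609.82 × 0.982079 = 598.8914
Value of long forward = (F − K)·e^(−rT) = (598.8914 − 597.48) · e^(−0.0418·14/12)
= 1.4114 × 0.952403 = 1.34

CHF 1.34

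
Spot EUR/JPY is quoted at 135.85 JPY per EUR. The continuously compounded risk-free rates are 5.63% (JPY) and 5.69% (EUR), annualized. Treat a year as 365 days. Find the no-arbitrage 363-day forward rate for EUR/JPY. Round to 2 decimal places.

F = S·e^((r_JPY − r_EUR)T) = 135.85 · e^((0.0563 − 0.0569) × 363/365)
= 135.85 · e^-0.000597 = 135.85 × 0.999403
F = 135.77 JPY per EUR

135.77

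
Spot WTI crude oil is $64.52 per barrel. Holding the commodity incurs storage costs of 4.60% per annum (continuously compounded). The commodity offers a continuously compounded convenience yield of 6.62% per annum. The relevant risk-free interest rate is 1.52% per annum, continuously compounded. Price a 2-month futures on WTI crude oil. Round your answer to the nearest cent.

$64.47 per barrel

Net carry = r + u − y = 0.0152 + 0.0460 − 0.0662 = -0.0050
F = S·e^((r+u−y)T) = 64.52 · e^(-0.0050 × 2/12) = 64.52 · e^-0.000833
= 64.52 × 0.999167 = $64.47 per barrel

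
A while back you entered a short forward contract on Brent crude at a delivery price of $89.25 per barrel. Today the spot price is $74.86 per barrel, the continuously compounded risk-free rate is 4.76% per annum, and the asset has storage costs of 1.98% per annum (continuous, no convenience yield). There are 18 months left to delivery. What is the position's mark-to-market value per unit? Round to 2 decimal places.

$5.98 per barrel

Current fair forward for the remaining 18 months: F = S·e^((r + u)·T), (r + u) = 0.0476 + 0.0198 = 0.0674
F = 74.86 · e^(0.0674 × 18/12) = 74.86 × 1.106387 = 82.8241
Value of long forward = (F − K)·e^(−rT) = (82.8241 − 89.25) · e^(−0.0476·18/12)
= -6.4259 × 0.931089 = -5.98
Short position value = −(long value) = $5.98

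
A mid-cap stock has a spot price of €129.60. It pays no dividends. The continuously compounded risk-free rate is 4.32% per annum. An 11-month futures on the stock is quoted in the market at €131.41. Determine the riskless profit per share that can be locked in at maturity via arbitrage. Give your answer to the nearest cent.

€3.43 per share

Fair futures: F* = S·e^(carry·T), with carry = r = 0.0432
F* = 129.60 · e^(0.0432 × 11/12) = 129.60 · e^0.039600 = 129.60 × 1.040395 = €134.8352
Market €131.41 < fair €134.8352: forward underpriced → reverse cash-and-carry (short spot, go long the forward).
At maturity, profit = |F_mkt − F*| = |131.41 − 134.8352| = €3.43 per share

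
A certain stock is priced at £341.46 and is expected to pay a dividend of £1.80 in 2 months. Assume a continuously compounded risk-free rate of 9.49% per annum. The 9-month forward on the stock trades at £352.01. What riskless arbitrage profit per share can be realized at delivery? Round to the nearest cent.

PV(dividends) I = 1.80·e^(−0.0949·2/12) = 1.7718
Fair forward F* = (S − I)·e^(rT) = (341.46 − 1.7718)·e^0.071175 = 339.6882 × 1.073769 = 364.7467
Market £352.01 < fair 364.7467: forward underpriced → reverse cash-and-carry (short the stock, invest proceeds at r, pay the dividends, go long the forward).
Profit at T = |F_mkt − F*| = |352.01 − 364.7467| = £12.74 per share

£12.74 per share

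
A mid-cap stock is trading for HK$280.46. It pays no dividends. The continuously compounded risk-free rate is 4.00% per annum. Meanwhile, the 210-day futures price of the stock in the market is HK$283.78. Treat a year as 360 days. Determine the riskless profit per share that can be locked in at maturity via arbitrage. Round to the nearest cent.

HK$3.30 per share

Fair futures: F* = S·e^(carry·T), with carry = r = 0.0400
F* = 280.46 · e^(0.0400 × 210/360) = 280.46 · e^0.023333 = 280.46 × 1.023607 = HK$287.0808
Market HK$283.78 < fair HK$287.0808: forward underpriced → reverse cash-and-carry (short spot, go long the forward).
At maturity, profit = |F_mkt − F*| = |283.78 − 287.0808| = HK$3.30 per share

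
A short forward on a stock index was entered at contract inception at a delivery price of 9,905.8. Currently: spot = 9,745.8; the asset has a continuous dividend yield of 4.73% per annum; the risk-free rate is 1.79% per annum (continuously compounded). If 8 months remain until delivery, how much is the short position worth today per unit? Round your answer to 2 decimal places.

345.02

Current fair forward for the remaining 8 months: F = S·e^((r − q)·T), (r − q) = 0.0179 − 0.0473 = -0.0294
F = 9745.8 · e^(-0.0294 × 8/12) = 9745.8 × 0.98059083 = 9556.6421
Value of long forward = (F − K)·e^(−rT) = (9556.6421 − 9905.8) · e^(−0.0179·8/12)
= -349.1579 × 0.98813759 = -345.02
Short position value = −(long value) = 345.02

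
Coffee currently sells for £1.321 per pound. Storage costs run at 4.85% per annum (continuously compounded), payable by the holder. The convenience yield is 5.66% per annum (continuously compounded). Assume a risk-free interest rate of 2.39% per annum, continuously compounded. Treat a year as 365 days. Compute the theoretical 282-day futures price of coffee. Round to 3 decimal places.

Net carry = r + u − y = 0.0239 + 0.0485 − 0.0566 = 0.0158
F = S·e^((r+u−y)T) = 1.321 · e^(0.0158 × 282/365) = 1.321 · e^0.012207
= 1.321 × 1.012282 = £1.337 per pound

£1.337 per pound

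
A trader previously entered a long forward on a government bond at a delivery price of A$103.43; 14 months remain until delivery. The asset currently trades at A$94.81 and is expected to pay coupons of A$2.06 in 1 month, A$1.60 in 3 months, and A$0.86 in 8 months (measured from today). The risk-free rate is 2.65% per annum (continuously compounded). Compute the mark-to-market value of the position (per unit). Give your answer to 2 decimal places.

PV(remaining coupons) I = 2.06·e^(−0.0265·1/12) + 1.60·e^(−0.0265·3/12) + 0.86·e^(−0.0265·8/12) = 4.4898
Current forward F = (S − I)·e^(rT) = (94.81 − 4.4898)·e^(0.0265·14/12) = 90.3202 × 1.031400 = 93.1563
Value (long) = (F − K)·e^(−rT) = (93.1563 − 103.43) × 0.969556 = -9.9609
Value = -A$9.96

-A$9.96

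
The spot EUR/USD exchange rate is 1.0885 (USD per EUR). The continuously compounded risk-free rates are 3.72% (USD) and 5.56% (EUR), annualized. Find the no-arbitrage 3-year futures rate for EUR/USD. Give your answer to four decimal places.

1.0300

F = S·e^((r_USD − r_EUR)T) = 1.0885 · e^((0.0372 − 0.0556) × 3)
= 1.0885 · e^-0.055200 = 1.0885 × 0.946296
F = 1.0300 USD per EUR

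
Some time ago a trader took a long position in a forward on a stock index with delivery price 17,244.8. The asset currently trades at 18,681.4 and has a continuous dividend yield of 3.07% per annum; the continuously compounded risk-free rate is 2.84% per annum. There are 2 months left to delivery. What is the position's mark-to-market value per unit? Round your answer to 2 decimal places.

1422.69

Current fair forward for the remaining 2 months: F = S·e^((r − q)·T), (r − q) = 0.0284 − 0.0307 = -0.0023
F = 18681.4 · e^(-0.0023 × 2/12) = 18681.4 × 0.99961674 = 18674.2402
Value of long forward = (F − K)·e^(−rT) = (18674.2402 − 17244.8) · e^(−0.0284·2/12)
= 1429.4402 × 0.99527785 = 1422.69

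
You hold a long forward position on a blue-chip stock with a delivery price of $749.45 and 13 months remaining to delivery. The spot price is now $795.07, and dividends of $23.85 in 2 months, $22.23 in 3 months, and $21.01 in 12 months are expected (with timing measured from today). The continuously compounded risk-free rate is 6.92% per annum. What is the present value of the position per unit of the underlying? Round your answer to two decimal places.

PV(remaining dividends) I = 23.85·e^(−0.0692·2/12) + 22.23·e^(−0.0692·3/12) + 21.01·e^(−0.0692·12/12) = 65.0305
Current forward F = (S − I)·e^(rT) = (795.07 − 65.0305)·e^(0.0692·13/12) = 730.0395 × 1.077848 = 786.8716
Value (long) = (F − K)·e^(−rT) = (786.8716 − 749.45) × 0.927774 = 34.7188
Value = $34.72

$34.72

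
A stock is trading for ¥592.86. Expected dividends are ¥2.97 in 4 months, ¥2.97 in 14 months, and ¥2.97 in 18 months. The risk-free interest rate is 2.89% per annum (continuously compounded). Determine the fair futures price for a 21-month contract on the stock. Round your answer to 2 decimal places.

¥614.51

PV(dividends) I = 2.97·e^(−0.0289·4/12) + 2.97·e^(−0.0289·14/12) + 2.97·e^(−0.0289·18/12)
I = 2.9415 + 2.8715 + 2.8440 = 8.6570
F = (S − I)·e^(rT) = (592.86 − 8.6570) · e^(0.0289·21/12)
= 584.2030 · e^0.050575 = 584.2030 × 1.051876 = ¥614.51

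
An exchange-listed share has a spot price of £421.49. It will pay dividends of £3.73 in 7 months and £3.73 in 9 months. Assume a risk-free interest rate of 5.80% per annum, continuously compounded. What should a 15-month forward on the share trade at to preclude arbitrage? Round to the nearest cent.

£445.47

PV(dividends) I = 3.73·e^(−0.0580·7/12) + 3.73·e^(−0.0580·9/12)
I = 3.6059 + 3.5712 = 7.1771
F = (S − I)·e^(rT) = (421.49 − 7.1771) · e^(0.0580·15/12)
= 414.3129 · e^0.072500 = 414.3129 × 1.075193 = £445.47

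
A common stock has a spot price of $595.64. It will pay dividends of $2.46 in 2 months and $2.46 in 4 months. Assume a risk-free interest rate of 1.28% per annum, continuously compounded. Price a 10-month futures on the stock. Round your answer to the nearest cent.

$597.07

PV(dividends) I = 2.46·e^(−0.0128·2/12) + 2.46·e^(−0.0128·4/12)
I = 2.4548 + 2.4495 = 4.9043
F = (S − I)·e^(rT) = (595.64 − 4.9043) · e^(0.0128·10/12)
= 590.7357 · e^0.010667 = 590.7357 × 1.010724 = $597.07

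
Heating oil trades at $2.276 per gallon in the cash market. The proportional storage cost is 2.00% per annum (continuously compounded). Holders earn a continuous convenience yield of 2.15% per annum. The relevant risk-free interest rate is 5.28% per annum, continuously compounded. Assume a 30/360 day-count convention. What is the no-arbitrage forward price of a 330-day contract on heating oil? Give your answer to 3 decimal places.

$2.386 per gallon

Net carry = r + u − y = 0.0528 + 0.0200 − 0.0215 = 0.0513
F = S·e^((r+u−y)T) = 2.276 · e^(0.0513 × 330/360) = 2.276 · e^0.047025
= 2.276 × 1.048148 = $2.386 per gallon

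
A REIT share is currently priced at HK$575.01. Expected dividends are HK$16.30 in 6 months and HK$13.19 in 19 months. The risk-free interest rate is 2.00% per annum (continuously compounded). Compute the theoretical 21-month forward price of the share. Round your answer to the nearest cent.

PV(dividends) I = 16.30·e^(−0.0200·6/12) + 13.19·e^(−0.0200·19/12)
I = 16.1378 + 12.7789 = 28.9167
F = (S − I)·e^(rT) = (575.01 − 28.9167) · e^(0.0200·21/12)
= 546.0933 · e^0.035000 = 546.0933 × 1.035620 = HK$565.55

HK$565.55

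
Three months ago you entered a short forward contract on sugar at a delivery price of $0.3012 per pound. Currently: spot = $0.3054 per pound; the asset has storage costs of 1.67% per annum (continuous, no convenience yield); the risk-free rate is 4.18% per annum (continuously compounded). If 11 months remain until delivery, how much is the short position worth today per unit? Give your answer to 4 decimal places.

-$0.0202 per pound

Current fair forward for the remaining 11 months: F = S·e^((r + u)·T), (r + u) = 0.0418 + 0.0167 = 0.0585
F = 0.3054 · e^(0.0585 × 11/12) = 0.3054 × 1.055089 = 0.3222
Value of long forward = (F − K)·e^(−rT) = (0.3222 − 0.3012) · e^(−0.0418·11/12)
= 0.0210 × 0.962408 = 0.0202
Short position value = −(long value) = -$0.0202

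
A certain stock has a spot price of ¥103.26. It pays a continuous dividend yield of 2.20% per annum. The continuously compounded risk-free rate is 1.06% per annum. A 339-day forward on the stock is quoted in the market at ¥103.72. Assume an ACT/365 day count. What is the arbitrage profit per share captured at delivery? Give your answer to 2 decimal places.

¥1.55 per share

Fair forward: F* = S·e^(carry·T), with carry = (r − q) = 0.0106 − 0.0220 = -0.0114
F* = 103.26 · e^(-0.0114 × 339/365) = 103.26 · e^-0.010588 = 103.26 × 0.989468 = ¥102.1725
Market ¥103.72 > fair ¥102.1725: forward overpriced → cash-and-carry (buy spot, short the forward).
At maturity, profit = |F_mkt − F*| = |103.72 − 102.1725| = ¥1.55 per share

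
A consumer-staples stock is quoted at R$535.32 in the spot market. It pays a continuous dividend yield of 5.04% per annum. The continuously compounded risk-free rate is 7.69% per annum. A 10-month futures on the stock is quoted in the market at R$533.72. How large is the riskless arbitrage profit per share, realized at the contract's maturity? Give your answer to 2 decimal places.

Fair futures: F* = S·e^(carry·T), with carry = (r − q) = 0.0769 − 0.0504 = 0.0265
F* = 535.32 · e^(0.0265 × 10/12) = 535.32 · e^0.022083 = 535.32 × 1.022329 = R$547.2732
Market R$533.72 < fair R$547.2732: forward underpriced → reverse cash-and-carry (short spot, go long the forward).
At maturity, profit = |F_mkt − F*| = |533.72 − 547.2732| = R$13.55 per share

R$13.55 per share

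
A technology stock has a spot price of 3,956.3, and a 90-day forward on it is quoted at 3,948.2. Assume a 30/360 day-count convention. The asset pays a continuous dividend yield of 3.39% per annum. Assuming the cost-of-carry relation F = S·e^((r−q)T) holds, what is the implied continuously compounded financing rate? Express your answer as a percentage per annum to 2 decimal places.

From F = S·e^((r−q)T): (r − q) = ln(F/S)/T
ln(3948.2/3956.3) = ln(0.997953) = -0.002049
(r − q) = -0.002049 / (90/360) = -0.008196
r = ln(F/S)/T + q = -0.008196 + 0.0339 = 0.025704
r = 2.57%

2.57%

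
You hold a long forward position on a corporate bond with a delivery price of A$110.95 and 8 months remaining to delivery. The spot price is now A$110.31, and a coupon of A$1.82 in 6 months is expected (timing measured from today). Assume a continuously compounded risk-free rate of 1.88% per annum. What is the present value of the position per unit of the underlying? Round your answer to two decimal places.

-A$1.06

PV(remaining coupons) I = 1.82·e^(−0.0188·6/12) = 1.8030
Current forward F = (S − I)·e^(rT) = (110.31 − 1.8030)·e^(0.0188·8/12) = 108.5070 × 1.012612 = 109.8755
Value (long) = (F − K)·e^(−rT) = (109.8755 − 110.95) × 0.987545 = -1.0611
Value = -A$1.06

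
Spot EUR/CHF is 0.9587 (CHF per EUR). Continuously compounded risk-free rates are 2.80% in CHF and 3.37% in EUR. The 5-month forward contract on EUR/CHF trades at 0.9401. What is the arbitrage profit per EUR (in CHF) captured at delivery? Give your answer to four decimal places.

0.0163 per EUR (in CHF)

Fair forward: F* = S·e^(carry·T), with carry = (r_CHF − r_EUR) = 0.0280 − 0.0337 = -0.0057
F* = 0.9587 · e^(-0.0057 × 5/12) = 0.9587 · e^-0.002375 = 0.9587 × 0.997628 = 0.9564
Market 0.9401 < fair 0.9564: forward underpriced → reverse cash-and-carry (short spot, go long the forward).
At maturity, profit = |F_mkt − F*| = |0.9401 − 0.9564| = 0.0163 per EUR (in CHF)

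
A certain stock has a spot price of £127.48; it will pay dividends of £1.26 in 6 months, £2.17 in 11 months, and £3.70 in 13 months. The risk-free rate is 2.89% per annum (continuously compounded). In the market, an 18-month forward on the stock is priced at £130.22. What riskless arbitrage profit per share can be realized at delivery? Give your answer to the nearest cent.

£4.34 per share

PV(dividends) I = 1.26·e^(−0.0289·6/12) + 2.17·e^(−0.0289·11/12) + 3.70·e^(−0.0289·13/12) = 6.9411
Fair forward F* = (S − I)·e^(rT) = (127.48 − 6.9411)·e^0.043350 = 120.5389 × 1.044303 = 125.8791
Market £130.22 > fair 125.8791: forward overpriced → cash-and-carry (borrow at r, buy the stock and collect the dividends, short the forward).
Profit at T = |F_mkt − F*| = |130.22 − 125.8791| = £4.34 per share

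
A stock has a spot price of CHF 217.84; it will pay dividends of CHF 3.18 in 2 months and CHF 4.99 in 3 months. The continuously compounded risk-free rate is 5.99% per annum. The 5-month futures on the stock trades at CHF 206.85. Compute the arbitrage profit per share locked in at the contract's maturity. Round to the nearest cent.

CHF 8.23 per share

PV(dividends) I = 3.18·e^(−0.0599·2/12) + 4.99·e^(−0.0599·3/12) = 8.0642
Fair futures F* = (S − I)·e^(rT) = (217.84 − 8.0642)·e^0.024958 = 209.7758 × 1.025272 = 215.0773
Market CHF 206.85 < fair 215.0773: forward underpriced → reverse cash-and-carry (short the stock, invest proceeds at r, pay the dividends, go long the forward).
Profit at T = |F_mkt − F*| = |206.85 − 215.0773| = CHF 8.23 per share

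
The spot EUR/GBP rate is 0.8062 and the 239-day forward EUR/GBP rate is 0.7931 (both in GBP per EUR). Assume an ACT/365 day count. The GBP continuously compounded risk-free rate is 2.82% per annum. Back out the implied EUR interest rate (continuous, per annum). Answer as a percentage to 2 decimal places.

F = S·e^((r_GBP − r_EUR)T) ⇒ r_EUR = r_GBP − ln(F/S)/T
ln(0.7931/0.8062) = -0.016383; /(239/365) = -0.025020
r_EUR = 0.0282 + 0.025020 = 0.053220
r_EUR = 5.32%

5.32%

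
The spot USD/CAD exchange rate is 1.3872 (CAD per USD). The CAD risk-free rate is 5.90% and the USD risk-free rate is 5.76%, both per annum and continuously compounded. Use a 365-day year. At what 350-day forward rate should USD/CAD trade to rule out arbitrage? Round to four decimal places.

1.3891

F = S·e^((r_CAD − r_USD)T) = 1.3872 · e^((0.0590 − 0.0576) × 350/365)
= 1.3872 · e^0.001342 = 1.3872 × 1.001343
F = 1.3891 CAD per USD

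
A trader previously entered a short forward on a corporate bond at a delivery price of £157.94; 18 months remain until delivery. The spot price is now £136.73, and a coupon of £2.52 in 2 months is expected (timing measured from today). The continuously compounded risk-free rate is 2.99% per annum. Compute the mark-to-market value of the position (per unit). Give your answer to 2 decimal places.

PV(remaining coupons) I = 2.52·e^(−0.0299·2/12) = 2.5075
Current forward F = (S − I)·e^(rT) = (136.73 − 2.5075)·e^(0.0299·18/12) = 134.2225 × 1.045871 = 140.3794
Value (long) = (F − K)·e^(−rT) = (140.3794 − 157.94) × 0.956141 = -16.7904
Short position value = −(long value) = £16.79

£16.79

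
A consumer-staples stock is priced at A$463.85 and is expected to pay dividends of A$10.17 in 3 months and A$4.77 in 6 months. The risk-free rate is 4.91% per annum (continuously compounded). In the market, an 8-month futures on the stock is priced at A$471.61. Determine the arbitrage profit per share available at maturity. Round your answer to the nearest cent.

PV(dividends) I = 10.17·e^(−0.0491·3/12) + 4.77·e^(−0.0491·6/12) = 14.7002
Fair futures F* = (S − I)·e^(rT) = (463.85 − 14.7002)·e^0.032733 = 449.1498 × 1.033275 = 464.0953
Market A$471.61 > fair 464.0953: forward overpriced → cash-and-carry (borrow at r, buy the stock and collect the dividends, short the forward).
Profit at T = |F_mkt − F*| = |471.61 − 464.0953| = A$7.51 per share

A$7.51 per share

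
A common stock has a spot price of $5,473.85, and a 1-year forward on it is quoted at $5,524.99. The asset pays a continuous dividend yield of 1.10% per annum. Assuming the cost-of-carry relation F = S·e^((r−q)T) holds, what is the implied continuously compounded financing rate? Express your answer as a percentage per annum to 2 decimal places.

From F = S·e^((r−q)T): (r − q) = ln(F/S)/T
ln(5524.99/5473.85) = ln(1.009343) = 0.009300
(r − q) = 0.009300 / (1) = 0.009300
r = ln(F/S)/T + q = 0.009300 + 0.0110 = 0.020300
r = 2.03%

2.03%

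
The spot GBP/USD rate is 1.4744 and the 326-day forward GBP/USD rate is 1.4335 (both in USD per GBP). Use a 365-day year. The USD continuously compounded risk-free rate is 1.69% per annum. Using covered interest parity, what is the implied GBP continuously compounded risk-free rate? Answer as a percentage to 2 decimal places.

F = S·e^((r_USD − r_GBP)T) ⇒ r_GBP = r_USD − ln(F/S)/T
ln(1.4335/1.4744) = -0.028132; /(326/365) = -0.031497
r_GBP = 0.0169 + 0.031497 = 0.048397
r_GBP = 4.84%

4.84%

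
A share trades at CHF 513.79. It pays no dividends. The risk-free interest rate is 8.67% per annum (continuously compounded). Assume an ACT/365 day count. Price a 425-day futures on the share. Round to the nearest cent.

CHF 568.37

F = S·e^(rT) = 513.79 · e^(0.0867 × 425/365)
= 513.79 · e^0.100952 = 513.79 × 1.106224
F = CHF 568.37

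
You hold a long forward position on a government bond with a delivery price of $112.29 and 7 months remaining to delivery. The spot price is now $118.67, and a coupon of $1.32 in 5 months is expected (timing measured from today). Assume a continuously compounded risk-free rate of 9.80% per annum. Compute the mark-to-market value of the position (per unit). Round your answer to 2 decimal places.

PV(remaining coupons) I = 1.32·e^(−0.0980·5/12) = 1.2672
Current forward F = (S − I)·e^(rT) = (118.67 − 1.2672)·e^(0.0980·7/12) = 117.4028 × 1.058832 = 124.3098
Value (long) = (F − K)·e^(−rT) = (124.3098 − 112.29) × 0.944437 = 11.3519
Value = $11.35

$11.35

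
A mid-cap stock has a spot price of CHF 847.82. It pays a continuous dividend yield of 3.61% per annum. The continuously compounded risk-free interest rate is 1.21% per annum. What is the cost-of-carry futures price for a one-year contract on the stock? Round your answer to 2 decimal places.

CHF 827.71

F = S·e^((r − q)T) = 847.82 · e^((0.0121 − 0.0361) × 12/12)
= 847.82 · e^-0.024000 = 847.82 × 0.976286
F = CHF 827.71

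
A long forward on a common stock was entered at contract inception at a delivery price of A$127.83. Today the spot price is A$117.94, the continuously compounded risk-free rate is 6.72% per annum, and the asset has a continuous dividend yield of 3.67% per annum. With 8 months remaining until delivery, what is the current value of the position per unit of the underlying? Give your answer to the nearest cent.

Current fair forward for the remaining 8 months: F = S·e^((r − q)·T), (r − q) = 0.0672 − 0.0367 = 0.0305
F = 117.94 · e^(0.0305 × 8/12) = 117.94 × 1.020541 = 120.3626
Value of long forward = (F − K)·e^(−rT) = (120.3626 − 127.83) · e^(−0.0672·8/12)
= -7.4674 × 0.956189 = -7.14

-A$7.14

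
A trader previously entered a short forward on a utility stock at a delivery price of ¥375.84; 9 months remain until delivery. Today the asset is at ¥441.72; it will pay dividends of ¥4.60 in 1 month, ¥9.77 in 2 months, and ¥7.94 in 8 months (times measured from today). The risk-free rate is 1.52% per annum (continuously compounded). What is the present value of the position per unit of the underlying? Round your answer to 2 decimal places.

PV(remaining dividends) I = 4.60·e^(−0.0152·1/12) + 9.77·e^(−0.0152·2/12) + 7.94·e^(−0.0152·8/12) = 22.1994
Current forward F = (S − I)·e^(rT) = (441.72 − 22.1994)·e^(0.0152·9/12) = 419.5206 × 1.011465 = 424.3304
Value (long) = (F − K)·e^(−rT) = (424.3304 − 375.84) × 0.988665 = 47.9408
Short position value = −(long value) = -¥47.94

-¥47.94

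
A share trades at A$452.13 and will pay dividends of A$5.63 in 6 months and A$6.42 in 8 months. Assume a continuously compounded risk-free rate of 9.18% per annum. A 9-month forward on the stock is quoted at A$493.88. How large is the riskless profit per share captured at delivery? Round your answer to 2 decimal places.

PV(dividends) I = 5.63·e^(−0.0918·6/12) + 6.42·e^(−0.0918·8/12) = 11.4163
Fair forward F* = (S − I)·e^(rT) = (452.13 − 11.4163)·e^0.068850 = 440.7137 × 1.071276 = 472.1260
Market A$493.88 > fair 472.1260: forward overpriced → cash-and-carry (borrow at r, buy the stock and collect the dividends, short the forward).
Profit at T = |F_mkt − F*| = |493.88 − 472.1260| = A$21.75 per share

A$21.75 per share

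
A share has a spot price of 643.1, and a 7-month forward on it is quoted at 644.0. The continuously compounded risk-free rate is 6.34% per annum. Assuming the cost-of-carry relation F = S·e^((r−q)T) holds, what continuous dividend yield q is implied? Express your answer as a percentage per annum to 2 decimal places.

6.10%

From F = S·e^((r−q)T): (r − q) = ln(F/S)/T
ln(644.0/643.1) = ln(1.001399) = 0.001398
(r − q) = 0.001398 / (7/12) = 0.002397
q = r − ln(F/S)/T = 0.0634 − 0.002397 = 0.061003
q = 6.10%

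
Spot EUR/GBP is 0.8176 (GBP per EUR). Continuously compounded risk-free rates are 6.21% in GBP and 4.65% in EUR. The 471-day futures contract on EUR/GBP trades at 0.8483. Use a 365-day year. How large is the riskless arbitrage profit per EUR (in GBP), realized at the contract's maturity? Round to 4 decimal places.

0.0141 per EUR (in GBP)

Fair futures: F* = S·e^(carry·T), with carry = (r_GBP − r_EUR) = 0.0621 − 0.0465 = 0.0156
F* = 0.8176 · e^(0.0156 × 471/365) = 0.8176 · e^0.020130 = 0.8176 × 1.020334 = 0.8342
Market 0.8483 > fair 0.8342: forward overpriced → cash-and-carry (buy spot, short the forward).
At maturity, profit = |F_mkt − F*| = |0.8483 − 0.8342| = 0.0141 per EUR (in GBP)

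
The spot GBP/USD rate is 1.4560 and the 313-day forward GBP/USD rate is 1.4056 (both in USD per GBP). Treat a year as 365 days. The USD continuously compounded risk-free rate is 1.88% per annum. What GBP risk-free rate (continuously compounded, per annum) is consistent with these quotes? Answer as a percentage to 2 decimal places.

F = S·e^((r_USD − r_GBP)T) ⇒ r_GBP = r_USD − ln(F/S)/T
ln(1.4056/1.4560) = -0.035229; /(313/365) = -0.041082
r_GBP = 0.0188 + 0.041082 = 0.059882
r_GBP = 5.99%

5.99%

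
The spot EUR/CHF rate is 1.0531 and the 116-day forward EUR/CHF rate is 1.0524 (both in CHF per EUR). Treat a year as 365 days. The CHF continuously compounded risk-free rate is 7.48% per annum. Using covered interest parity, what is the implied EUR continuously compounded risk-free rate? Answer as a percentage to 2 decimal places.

7.69%

F = S·e^((r_CHF − r_EUR)T) ⇒ r_EUR = r_CHF − ln(F/S)/T
ln(1.0524/1.0531) = -0.000665; /(116/365) = -0.002092
r_EUR = 0.0748 + 0.002092 = 0.076892
r_EUR = 7.69%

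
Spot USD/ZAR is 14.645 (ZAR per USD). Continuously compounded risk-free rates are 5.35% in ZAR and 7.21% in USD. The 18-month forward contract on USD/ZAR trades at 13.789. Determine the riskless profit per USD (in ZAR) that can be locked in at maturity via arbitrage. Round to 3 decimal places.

Fair forward: F* = S·e^(carry·T), with carry = (r_ZAR − r_USD) = 0.0535 − 0.0721 = -0.0186
F* = 14.645 · e^(-0.0186 × 18/12) = 14.645 · e^-0.027900 = 14.645 × 0.972486 = 14.2421
Market 13.789 < fair 14.2421: forward underpriced → reverse cash-and-carry (short spot, go long the forward).
At maturity, profit = |F_mkt − F*| = |13.789 − 14.2421| = 0.453 per USD (in ZAR)

0.453 per USD (in ZAR)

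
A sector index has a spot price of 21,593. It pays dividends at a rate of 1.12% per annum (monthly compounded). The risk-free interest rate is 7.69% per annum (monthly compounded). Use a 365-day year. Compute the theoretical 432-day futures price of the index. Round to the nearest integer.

23,332

F = S · (1+r/12)^(12T) / (1+q/12)^(12T)
= 21593 × 1.094968 / 1.013338 = 21593 × 1.080556
F = 23,332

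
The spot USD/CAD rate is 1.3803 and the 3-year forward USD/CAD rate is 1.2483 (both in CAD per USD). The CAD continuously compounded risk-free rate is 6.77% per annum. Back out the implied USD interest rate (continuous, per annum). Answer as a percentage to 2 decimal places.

10.12%

F = S·e^((r_CAD − r_USD)T) ⇒ r_USD = r_CAD − ln(F/S)/T
ln(1.2483/1.3803) = -0.100518; /(3) = -0.033506
r_USD = 0.0677 + 0.033506 = 0.101206
r_USD = 10.12%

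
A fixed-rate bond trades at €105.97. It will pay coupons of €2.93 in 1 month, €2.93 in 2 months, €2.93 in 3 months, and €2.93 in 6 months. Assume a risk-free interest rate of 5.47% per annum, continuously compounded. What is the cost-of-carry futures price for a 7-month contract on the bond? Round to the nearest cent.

€97.47

PV(coupons) I = 2.93·e^(−0.0547·1/12) + 2.93·e^(−0.0547·2/12) + 2.93·e^(−0.0547·3/12) + 2.93·e^(−0.0547·6/12)
I = 2.9167 + 2.9034 + 2.8902 + 2.8510 = 11.5613
F = (S − I)·e^(rT) = (105.97 − 11.5613) · e^(0.0547·7/12)
= 94.4087 · e^0.031908 = 94.4087 × 1.032423 = €97.47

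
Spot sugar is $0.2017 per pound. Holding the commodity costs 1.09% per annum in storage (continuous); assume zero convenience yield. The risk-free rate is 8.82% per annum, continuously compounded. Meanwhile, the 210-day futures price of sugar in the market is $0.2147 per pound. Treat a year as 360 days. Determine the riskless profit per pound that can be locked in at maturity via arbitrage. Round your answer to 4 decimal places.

Fair futures: F* = S·e^(carry·T), with carry = (r + u) = 0.0882 + 0.0109 = 0.0991
F* = 0.2017 · e^(0.0991 × 210/360) = 0.2017 · e^0.057808 = 0.2017 × 1.059512 = $0.2137
Market $0.2147 > fair $0.2137: forward overpriced → cash-and-carry (buy spot, short the forward).
At maturity, profit = |F_mkt − F*| = |0.2147 − 0.2137| = $0.0010 per pound

$0.0010 per pound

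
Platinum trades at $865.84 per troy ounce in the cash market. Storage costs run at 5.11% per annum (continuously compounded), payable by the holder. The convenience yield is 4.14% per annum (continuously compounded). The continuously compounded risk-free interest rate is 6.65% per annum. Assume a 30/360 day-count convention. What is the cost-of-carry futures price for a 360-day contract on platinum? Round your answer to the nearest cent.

Net carry = r + u − y = 0.0665 + 0.0511 − 0.0414 = 0.0762
F = S·e^((r+u−y)T) = 865.84 · e^(0.0762 × 360/360) = 865.84 · e^0.076200
= 865.84 × 1.079178 = $934.40 per troy ounce

$934.40 per troy ounce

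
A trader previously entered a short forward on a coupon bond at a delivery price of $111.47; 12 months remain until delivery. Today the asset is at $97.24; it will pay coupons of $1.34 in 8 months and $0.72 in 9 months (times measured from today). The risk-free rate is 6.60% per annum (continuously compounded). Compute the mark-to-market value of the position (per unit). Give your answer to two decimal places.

PV(remaining coupons) I = 1.34·e^(−0.0660·8/12) + 0.72·e^(−0.0660·9/12) = 1.9675
Current forward F = (S − I)·e^(rT) = (97.24 − 1.9675)·e^(0.0660·12/12) = 95.2725 × 1.068227 = 101.7727
Value (long) = (F − K)·e^(−rT) = (101.7727 − 111.47) × 0.936131 = -9.0779
Short position value = −(long value) = $9.08

$9.08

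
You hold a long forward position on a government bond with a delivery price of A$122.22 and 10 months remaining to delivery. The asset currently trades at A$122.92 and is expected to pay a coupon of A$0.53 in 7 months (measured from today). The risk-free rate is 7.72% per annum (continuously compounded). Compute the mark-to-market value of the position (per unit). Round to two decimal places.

PV(remaining coupons) I = 0.53·e^(−0.0772·7/12) = 0.5067
Current forward F = (S − I)·e^(rT) = (122.92 − 0.5067)·e^(0.0772·10/12) = 122.4133 × 1.066448 = 130.5474
Value (long) = (F − K)·e^(−rT) = (130.5474 − 122.22) × 0.937692 = 7.8085
Value = A$7.81

A$7.81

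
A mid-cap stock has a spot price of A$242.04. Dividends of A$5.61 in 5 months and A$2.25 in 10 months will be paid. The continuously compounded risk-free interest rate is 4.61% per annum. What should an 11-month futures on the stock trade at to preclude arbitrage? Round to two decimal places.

A$244.49

PV(dividends) I = 5.61·e^(−0.0461·5/12) + 2.25·e^(−0.0461·10/12)
I = 5.5033 + 2.1652 = 7.6685
F = (S − I)·e^(rT) = (242.04 − 7.6685) · e^(0.0461·11/12)
= 234.3715 · e^0.042258 = 234.3715 × 1.043164 = A$244.49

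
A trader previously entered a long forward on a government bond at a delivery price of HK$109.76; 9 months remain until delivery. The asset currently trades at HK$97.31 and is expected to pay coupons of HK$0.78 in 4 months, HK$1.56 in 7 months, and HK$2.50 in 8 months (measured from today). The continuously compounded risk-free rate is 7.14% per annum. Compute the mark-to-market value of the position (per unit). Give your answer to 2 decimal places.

-HK$11.37

PV(remaining coupons) I = 0.78·e^(−0.0714·4/12) + 1.56·e^(−0.0714·7/12) + 2.50·e^(−0.0714·8/12) = 4.6418
Current forward F = (S − I)·e^(rT) = (97.31 − 4.6418)·e^(0.0714·9/12) = 92.6682 × 1.055010 = 97.7659
Value (long) = (F − K)·e^(−rT) = (97.7659 − 109.76) × 0.947859 = -11.3687
Value = -HK$11.37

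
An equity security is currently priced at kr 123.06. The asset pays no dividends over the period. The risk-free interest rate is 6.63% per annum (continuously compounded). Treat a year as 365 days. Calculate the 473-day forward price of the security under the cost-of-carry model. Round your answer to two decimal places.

kr 134.10

F = S·e^(rT) = 123.06 · e^(0.0663 × 473/365)
= 123.06 · e^0.085918 = 123.06 × 1.089717
F = kr 134.10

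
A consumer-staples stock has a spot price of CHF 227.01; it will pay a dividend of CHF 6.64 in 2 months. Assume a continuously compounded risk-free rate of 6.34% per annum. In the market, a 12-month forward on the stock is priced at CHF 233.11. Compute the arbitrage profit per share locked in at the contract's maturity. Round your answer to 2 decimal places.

PV(dividends) I = 6.64·e^(−0.0634·2/12) = 6.5702
Fair forward F* = (S − I)·e^(rT) = (227.01 − 6.5702)·e^0.063400 = 220.4398 × 1.065453 = 234.8682
Market CHF 233.11 < fair 234.8682: forward underpriced → reverse cash-and-carry (short the stock, invest proceeds at r, pay the dividends, go long the forward).
Profit at T = |F_mkt − F*| = |233.11 − 234.8682| = CHF 1.76 per share

CHF 1.76 per share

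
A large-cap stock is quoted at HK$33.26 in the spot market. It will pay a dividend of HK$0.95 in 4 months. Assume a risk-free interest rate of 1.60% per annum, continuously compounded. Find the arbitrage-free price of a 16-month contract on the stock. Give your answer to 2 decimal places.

HK$33.01

PV(dividends) I = 0.95·e^(−0.0160·4/12)
I = 0.9449
F = (S − I)·e^(rT) = (33.26 − 0.9449) · e^(0.0160·16/12)
= 32.3151 · e^0.021333 = 32.3151 × 1.021562 = HK$33.01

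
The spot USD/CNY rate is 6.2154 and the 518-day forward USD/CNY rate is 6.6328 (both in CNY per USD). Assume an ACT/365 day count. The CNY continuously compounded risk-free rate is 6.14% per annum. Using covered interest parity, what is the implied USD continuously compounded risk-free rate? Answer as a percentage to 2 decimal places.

1.56%

F = S·e^((r_CNY − r_USD)T) ⇒ r_USD = r_CNY − ln(F/S)/T
ln(6.6328/6.2154) = 0.064997; /(518/365) = 0.045799
r_USD = 0.0614 − 0.045799 = 0.015601
r_USD = 1.56%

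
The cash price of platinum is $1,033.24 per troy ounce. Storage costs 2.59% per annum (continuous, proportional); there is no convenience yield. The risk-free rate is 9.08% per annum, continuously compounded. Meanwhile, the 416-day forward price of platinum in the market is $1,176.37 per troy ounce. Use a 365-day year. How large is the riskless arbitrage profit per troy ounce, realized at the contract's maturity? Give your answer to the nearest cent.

$3.86 per troy ounce

Fair forward: F* = S·e^(carry·T), with carry = (r + u) = 0.0908 + 0.0259 = 0.1167
F* = 1033.24 · e^(0.1167 × 416/365) = 1033.24 · e^0.13300603 = 1033.24 × 1.14225689 = $1180.2255
Market $1176.37 < fair $1180.2255: forward underpriced → reverse cash-and-carry (short spot, go long the forward).
At maturity, profit = |F_mkt − F*| = |1176.37 − 1180.2255| = $3.86 per troy ounce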